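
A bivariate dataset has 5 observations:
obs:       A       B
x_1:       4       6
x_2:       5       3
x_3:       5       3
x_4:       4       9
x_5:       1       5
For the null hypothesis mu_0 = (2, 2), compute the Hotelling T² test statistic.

Step 1 — sample mean vector:
  mean(A) = (4 + 5 + 5 + 4 + 1) / 5 = 19/5 = 3.8
  mean(B) = (6 + 3 + 3 + 9 + 5) / 5 = 26/5 = 5.2
  x̄ = (3.8, 5.2),  deviation x̄ - mu_0 = (3.8, 5.2) - (2, 2) = (1.8, 3.2).

Step 2 — sample covariance matrix, S[i,j] = (1/(n-1)) · Σ_k (x_{k,i} - mean_i) · (x_{k,j} - mean_j), divisor n-1 = 4:
  S[A,A] = ((0.2)·(0.2) + (1.2)·(1.2) + (1.2)·(1.2) + (0.2)·(0.2) + (-2.8)·(-2.8)) / 4 = 10.8/4 = 2.7
  S[A,B] = ((0.2)·(0.8) + (1.2)·(-2.2) + (1.2)·(-2.2) + (0.2)·(3.8) + (-2.8)·(-0.2)) / 4 = -3.8/4 = -0.95
  S[B,B] = ((0.8)·(0.8) + (-2.2)·(-2.2) + (-2.2)·(-2.2) + (3.8)·(3.8) + (-0.2)·(-0.2)) / 4 = 24.8/4 = 6.2
  S = [[2.7, -0.95],
 [-0.95, 6.2]].

Step 3 — invert S. det(S) = 2.7·6.2 - (-0.95)² = 15.8375.
  S^{-1} = (1/det) · [[d, -b], [-b, a]] = [[0.3915, 0.06],
 [0.06, 0.1705]].

Step 4 — quadratic form (x̄ - mu_0)^T · S^{-1} · (x̄ - mu_0):
  S^{-1} · (x̄ - mu_0) = (0.8966, 0.6535),
  (x̄ - mu_0)^T · [...] = (1.8)·(0.8966) + (3.2)·(0.6535) = 3.7051.

Step 5 — scale by n: T² = 5 · 3.7051 = 18.5257.

T² ≈ 18.5257


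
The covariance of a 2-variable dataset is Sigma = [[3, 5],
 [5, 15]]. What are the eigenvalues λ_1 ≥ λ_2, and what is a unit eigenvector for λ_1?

Step 1 — characteristic polynomial of 2×2 Sigma:
  det(Sigma - λI) = λ² - trace · λ + det = 0.
  trace = 3 + 15 = 18, det = 3·15 - (5)² = 20.
Step 2 — discriminant:
  Δ = trace² - 4·det = 324 - 80 = 244.
Step 3 — eigenvalues:
  λ = (trace ± √Δ)/2 = (18 ± 15.6205)/2,
  λ_1 = 16.8102,  λ_2 = 1.1898.

Step 4 — unit eigenvector for λ_1: solve (Sigma - λ_1 I)v = 0. First row:
  (3 - 16.8102)·v_x + (5)·v_y = 0, i.e. (-13.8102)·v_x + (5)·v_y = 0,
  so v ∝ (b, λ_1 - a) = (5, 13.8102) = u.
  ||u|| = √((5)² + (13.8102)²) = √(215.723) ≈ 14.6875,
  v_1 = u/||u|| ≈ (0.3404, 0.9403) (||v_1|| = 1).

λ_1 = 16.8102,  λ_2 = 1.1898;  v_1 ≈ (0.3404, 0.9403)


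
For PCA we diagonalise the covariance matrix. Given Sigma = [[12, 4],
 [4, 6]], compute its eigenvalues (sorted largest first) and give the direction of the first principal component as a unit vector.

Step 1 — characteristic polynomial of 2×2 Sigma:
  det(Sigma - λI) = λ² - trace · λ + det = 0.
  trace = 12 + 6 = 18, det = 12·6 - (4)² = 56.
Step 2 — discriminant:
  Δ = trace² - 4·det = 324 - 224 = 100.
Step 3 — eigenvalues:
  λ = (trace ± √Δ)/2 = (18 ± 10)/2,
  λ_1 = 14,  λ_2 = 4.

Step 4 — unit eigenvector for λ_1: solve (Sigma - λ_1 I)v = 0. First row:
  (12 - 14)·v_x + (4)·v_y = 0, i.e. (-2)·v_x + (4)·v_y = 0,
  so v ∝ (b, λ_1 - a) = (4, 2) = u.
  ||u|| = √((4)² + (2)²) = √(20) ≈ 4.4721,
  v_1 = u/||u|| ≈ (0.8944, 0.4472) (||v_1|| = 1).

λ_1 = 14,  λ_2 = 4;  v_1 ≈ (0.8944, 0.4472)


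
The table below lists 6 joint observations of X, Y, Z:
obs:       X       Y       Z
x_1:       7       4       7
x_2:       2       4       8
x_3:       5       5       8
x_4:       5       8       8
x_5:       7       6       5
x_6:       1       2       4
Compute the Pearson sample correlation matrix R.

Step 1 — column means:
  mean(X) = (7 + 2 + 5 + 5 + 7 + 1) / 6 = 27/6 = 4.5
  mean(Y) = (4 + 4 + 5 + 8 + 6 + 2) / 6 = 29/6 = 4.8333
  mean(Z) = (7 + 8 + 8 + 8 + 5 + 4) / 6 = 40/6 = 6.6667

Step 2 — sample variances and covariances s[i,j] = (1/(n-1)) · Σ_k (x_{k,i} - mean_i) · (x_{k,j} - mean_j), with n-1 = 5:
  s[X,X] = ((2.5)·(2.5) + (-2.5)·(-2.5) + (0.5)·(0.5) + (0.5)·(0.5) + (2.5)·(2.5) + (-3.5)·(-3.5)) / 5 = 31.5/5 = 6.3
  s[X,Y] = ((2.5)·(-0.8333) + (-2.5)·(-0.8333) + (0.5)·(0.1667) + (0.5)·(3.1667) + (2.5)·(1.1667) + (-3.5)·(-2.8333)) / 5 = 14.5/5 = 2.9
  s[X,Z] = ((2.5)·(0.3333) + (-2.5)·(1.3333) + (0.5)·(1.3333) + (0.5)·(1.3333) + (2.5)·(-1.6667) + (-3.5)·(-2.6667)) / 5 = 4/5 = 0.8
  s[Y,Y] = ((-0.8333)·(-0.8333) + (-0.8333)·(-0.8333) + (0.1667)·(0.1667) + (3.1667)·(3.1667) + (1.1667)·(1.1667) + (-2.8333)·(-2.8333)) / 5 = 20.8333/5 = 4.1667
  s[Y,Z] = ((-0.8333)·(0.3333) + (-0.8333)·(1.3333) + (0.1667)·(1.3333) + (3.1667)·(1.3333) + (1.1667)·(-1.6667) + (-2.8333)·(-2.6667)) / 5 = 8.6667/5 = 1.7333
  s[Z,Z] = ((0.3333)·(0.3333) + (1.3333)·(1.3333) + (1.3333)·(1.3333) + (1.3333)·(1.3333) + (-1.6667)·(-1.6667) + (-2.6667)·(-2.6667)) / 5 = 15.3333/5 = 3.0667
  Sample standard deviations s_i = √(s[i,i]):
  s(X) = √(6.3) = 2.51
  s(Y) = √(4.1667) = 2.0412
  s(Z) = √(3.0667) = 1.7512

Step 3 — r_{ij} = s_{ij} / (s_i · s_j):
  r[X,X] = 1 (diagonal).
  r[X,Y] = 2.9 / (2.51 · 2.0412) = 2.9 / 5.1235 = 0.566
  r[X,Z] = 0.8 / (2.51 · 1.7512) = 0.8 / 4.3955 = 0.182
  r[Y,Y] = 1 (diagonal).
  r[Y,Z] = 1.7333 / (2.0412 · 1.7512) = 1.7333 / 3.5746 = 0.4849
  r[Z,Z] = 1 (diagonal).

R is symmetric with unit diagonal. Assembling:

R = [[1, 0.566, 0.182],
 [0.566, 1, 0.4849],
 [0.182, 0.4849, 1]]


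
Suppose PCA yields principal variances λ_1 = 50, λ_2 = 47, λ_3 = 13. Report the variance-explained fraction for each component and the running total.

Step 1 — total variance = trace(Sigma) = Σ λ_i = 50 + 47 + 13 = 110.

Step 2 — fraction explained by component i = λ_i / Σ λ:
  PC1: 50/110 = 0.4545
  PC2: 47/110 = 0.4273
  PC3: 13/110 = 0.1182

Step 3 — cumulative fraction after k components = (λ_1 + ... + λ_k) / Σ λ:
  k = 1: 50/110 = 0.4545
  k = 2: (50 + 47)/110 = 97/110 = 0.8818
  k = 3: (50 + 47 + 13)/110 = 110/110 = 1

Summary (fraction, with percent):

explained: PC1 0.4545 (45.45%), PC2 0.4273 (42.73%), PC3 0.1182 (11.82%);  cumulative: 0.4545, 0.8818, 1


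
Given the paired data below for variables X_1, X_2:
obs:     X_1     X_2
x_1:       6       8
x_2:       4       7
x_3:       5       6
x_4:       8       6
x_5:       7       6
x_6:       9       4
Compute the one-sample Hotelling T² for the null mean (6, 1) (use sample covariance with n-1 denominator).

Step 1 — sample mean vector:
  mean(X_1) = (6 + 4 + 5 + 8 + 7 + 9) / 6 = 39/6 = 6.5
  mean(X_2) = (8 + 7 + 6 + 6 + 6 + 4) / 6 = 37/6 = 6.1667
  x̄ = (6.5, 6.1667),  deviation x̄ - mu_0 = (6.5, 6.1667) - (6, 1) = (0.5, 5.1667).

Step 2 — sample covariance matrix, S[i,j] = (1/(n-1)) · Σ_k (x_{k,i} - mean_i) · (x_{k,j} - mean_j), divisor n-1 = 5:
  S[X_1,X_1] = ((-0.5)·(-0.5) + (-2.5)·(-2.5) + (-1.5)·(-1.5) + (1.5)·(1.5) + (0.5)·(0.5) + (2.5)·(2.5)) / 5 = 17.5/5 = 3.5
  S[X_1,X_2] = ((-0.5)·(1.8333) + (-2.5)·(0.8333) + (-1.5)·(-0.1667) + (1.5)·(-0.1667) + (0.5)·(-0.1667) + (2.5)·(-2.1667)) / 5 = -8.5/5 = -1.7
  S[X_2,X_2] = ((1.8333)·(1.8333) + (0.8333)·(0.8333) + (-0.1667)·(-0.1667) + (-0.1667)·(-0.1667) + (-0.1667)·(-0.1667) + (-2.1667)·(-2.1667)) / 5 = 8.8333/5 = 1.7667
  S = [[3.5, -1.7],
 [-1.7, 1.7667]].

Step 3 — invert S. det(S) = 3.5·1.7667 - (-1.7)² = 3.2933.
  S^{-1} = (1/det) · [[d, -b], [-b, a]] = [[0.5364, 0.5162],
 [0.5162, 1.0628]].

Step 4 — quadratic form (x̄ - mu_0)^T · S^{-1} · (x̄ - mu_0):
  S^{-1} · (x̄ - mu_0) = (2.9352, 5.749),
  (x̄ - mu_0)^T · [...] = (0.5)·(2.9352) + (5.1667)·(5.749) = 31.1707.

Step 5 — scale by n: T² = 6 · 31.1707 = 187.0243.

T² ≈ 187.0243


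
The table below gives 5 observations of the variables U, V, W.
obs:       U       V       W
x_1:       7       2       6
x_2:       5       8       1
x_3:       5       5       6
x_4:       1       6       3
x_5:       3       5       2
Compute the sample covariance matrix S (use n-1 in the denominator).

Step 1 — column means:
  mean(U) = (7 + 5 + 5 + 1 + 3) / 5 = 21/5 = 4.2
  mean(V) = (2 + 8 + 5 + 6 + 5) / 5 = 26/5 = 5.2
  mean(W) = (6 + 1 + 6 + 3 + 2) / 5 = 18/5 = 3.6

Step 2 — sample covariance S[i,j] = (1/(n-1)) · Σ_k (x_{k,i} - mean_i) · (x_{k,j} - mean_j), with n-1 = 4.
  S[U,U] = ((2.8)·(2.8) + (0.8)·(0.8) + (0.8)·(0.8) + (-3.2)·(-3.2) + (-1.2)·(-1.2)) / 4 = 20.8/4 = 5.2
  S[U,V] = ((2.8)·(-3.2) + (0.8)·(2.8) + (0.8)·(-0.2) + (-3.2)·(0.8) + (-1.2)·(-0.2)) / 4 = -9.2/4 = -2.3
  S[U,W] = ((2.8)·(2.4) + (0.8)·(-2.6) + (0.8)·(2.4) + (-3.2)·(-0.6) + (-1.2)·(-1.6)) / 4 = 10.4/4 = 2.6
  S[V,V] = ((-3.2)·(-3.2) + (2.8)·(2.8) + (-0.2)·(-0.2) + (0.8)·(0.8) + (-0.2)·(-0.2)) / 4 = 18.8/4 = 4.7
  S[V,W] = ((-3.2)·(2.4) + (2.8)·(-2.6) + (-0.2)·(2.4) + (0.8)·(-0.6) + (-0.2)·(-1.6)) / 4 = -15.6/4 = -3.9
  S[W,W] = ((2.4)·(2.4) + (-2.6)·(-2.6) + (2.4)·(2.4) + (-0.6)·(-0.6) + (-1.6)·(-1.6)) / 4 = 21.2/4 = 5.3

S is symmetric (S[j,i] = S[i,j]). Assembling:

S = [[5.2, -2.3, 2.6],
 [-2.3, 4.7, -3.9],
 [2.6, -3.9, 5.3]]


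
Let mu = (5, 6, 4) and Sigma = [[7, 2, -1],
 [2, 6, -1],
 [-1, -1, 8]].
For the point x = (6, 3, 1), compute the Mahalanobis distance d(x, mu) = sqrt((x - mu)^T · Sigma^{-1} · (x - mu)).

Step 1 — centre the observation: (x - mu) = (1, -3, -3).

Step 2 — invert Sigma (cofactor / det for 3×3, or solve directly):
  Sigma^{-1} = [[0.1593, -0.0508, 0.0136],
 [-0.0508, 0.1864, 0.0169],
 [0.0136, 0.0169, 0.1288]].

Step 3 — form the quadratic (x - mu)^T · Sigma^{-1} · (x - mu):
  Sigma^{-1} · (x - mu) = (0.2712, -0.661, -0.4237).
  (x - mu)^T · [Sigma^{-1} · (x - mu)] = (1)·(0.2712) + (-3)·(-0.661) + (-3)·(-0.4237) = 3.5254.

Step 4 — take square root: d = √(3.5254) ≈ 1.8776.

d(x, mu) = √(3.5254) ≈ 1.8776


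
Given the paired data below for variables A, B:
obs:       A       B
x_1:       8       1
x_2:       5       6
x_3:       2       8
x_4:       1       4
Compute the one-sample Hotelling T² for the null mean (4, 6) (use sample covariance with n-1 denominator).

Step 1 — sample mean vector:
  mean(A) = (8 + 5 + 2 + 1) / 4 = 16/4 = 4
  mean(B) = (1 + 6 + 8 + 4) / 4 = 19/4 = 4.75
  x̄ = (4, 4.75),  deviation x̄ - mu_0 = (4, 4.75) - (4, 6) = (0, -1.25).

Step 2 — sample covariance matrix, S[i,j] = (1/(n-1)) · Σ_k (x_{k,i} - mean_i) · (x_{k,j} - mean_j), divisor n-1 = 3:
  S[A,A] = ((4)·(4) + (1)·(1) + (-2)·(-2) + (-3)·(-3)) / 3 = 30/3 = 10
  S[A,B] = ((4)·(-3.75) + (1)·(1.25) + (-2)·(3.25) + (-3)·(-0.75)) / 3 = -18/3 = -6
  S[B,B] = ((-3.75)·(-3.75) + (1.25)·(1.25) + (3.25)·(3.25) + (-0.75)·(-0.75)) / 3 = 26.75/3 = 8.9167
  S = [[10, -6],
 [-6, 8.9167]].

Step 3 — invert S. det(S) = 10·8.9167 - (-6)² = 53.1667.
  S^{-1} = (1/det) · [[d, -b], [-b, a]] = [[0.1677, 0.1129],
 [0.1129, 0.1881]].

Step 4 — quadratic form (x̄ - mu_0)^T · S^{-1} · (x̄ - mu_0):
  S^{-1} · (x̄ - mu_0) = (-0.1411, -0.2351),
  (x̄ - mu_0)^T · [...] = (0)·(-0.1411) + (-1.25)·(-0.2351) = 0.2939.

Step 5 — scale by n: T² = 4 · 0.2939 = 1.1755.

T² ≈ 1.1755


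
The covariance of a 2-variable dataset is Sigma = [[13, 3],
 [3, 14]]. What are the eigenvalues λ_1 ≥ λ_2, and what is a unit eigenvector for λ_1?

Step 1 — characteristic polynomial of 2×2 Sigma:
  det(Sigma - λI) = λ² - trace · λ + det = 0.
  trace = 13 + 14 = 27, det = 13·14 - (3)² = 173.
Step 2 — discriminant:
  Δ = trace² - 4·det = 729 - 692 = 37.
Step 3 — eigenvalues:
  λ = (trace ± √Δ)/2 = (27 ± 6.0828)/2,
  λ_1 = 16.5414,  λ_2 = 10.4586.

Step 4 — unit eigenvector for λ_1: solve (Sigma - λ_1 I)v = 0. First row:
  (13 - 16.5414)·v_x + (3)·v_y = 0, i.e. (-3.5414)·v_x + (3)·v_y = 0,
  so v ∝ (b, λ_1 - a) = (3, 3.5414) = u.
  ||u|| = √((3)² + (3.5414)²) = √(21.5414) ≈ 4.6413,
  v_1 = u/||u|| ≈ (0.6464, 0.763) (||v_1|| = 1).

λ_1 = 16.5414,  λ_2 = 10.4586;  v_1 ≈ (0.6464, 0.763)


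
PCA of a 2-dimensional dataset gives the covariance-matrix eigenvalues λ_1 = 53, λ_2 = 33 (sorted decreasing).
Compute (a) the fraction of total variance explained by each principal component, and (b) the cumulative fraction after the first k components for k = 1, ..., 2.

Step 1 — total variance = trace(Sigma) = Σ λ_i = 53 + 33 = 86.

Step 2 — fraction explained by component i = λ_i / Σ λ:
  PC1: 53/86 = 0.6163
  PC2: 33/86 = 0.3837

Step 3 — cumulative fraction after k components = (λ_1 + ... + λ_k) / Σ λ:
  k = 1: 53/86 = 0.6163
  k = 2: (53 + 33)/86 = 86/86 = 1

Summary (fraction, with percent):

explained: PC1 0.6163 (61.63%), PC2 0.3837 (38.37%);  cumulative: 0.6163, 1


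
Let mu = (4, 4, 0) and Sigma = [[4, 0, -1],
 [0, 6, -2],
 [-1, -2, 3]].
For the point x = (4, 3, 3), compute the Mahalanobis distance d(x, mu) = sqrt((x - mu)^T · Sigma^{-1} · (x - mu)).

Step 1 — centre the observation: (x - mu) = (0, -1, 3).

Step 2 — invert Sigma (cofactor / det for 3×3, or solve directly):
  Sigma^{-1} = [[0.28, 0.04, 0.12],
 [0.04, 0.22, 0.16],
 [0.12, 0.16, 0.48]].

Step 3 — form the quadratic (x - mu)^T · Sigma^{-1} · (x - mu):
  Sigma^{-1} · (x - mu) = (0.32, 0.26, 1.28).
  (x - mu)^T · [Sigma^{-1} · (x - mu)] = (0)·(0.32) + (-1)·(0.26) + (3)·(1.28) = 3.58.

Step 4 — take square root: d = √(3.58) ≈ 1.8921.

d(x, mu) = √(3.58) ≈ 1.8921


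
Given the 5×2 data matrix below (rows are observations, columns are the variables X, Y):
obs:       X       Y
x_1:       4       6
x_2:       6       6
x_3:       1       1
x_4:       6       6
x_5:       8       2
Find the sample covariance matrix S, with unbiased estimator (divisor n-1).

Step 1 — column means:
  mean(X) = (4 + 6 + 1 + 6 + 8) / 5 = 25/5 = 5
  mean(Y) = (6 + 6 + 1 + 6 + 2) / 5 = 21/5 = 4.2

Step 2 — sample covariance S[i,j] = (1/(n-1)) · Σ_k (x_{k,i} - mean_i) · (x_{k,j} - mean_j), with n-1 = 4.
  S[X,X] = ((-1)·(-1) + (1)·(1) + (-4)·(-4) + (1)·(1) + (3)·(3)) / 4 = 28/4 = 7
  S[X,Y] = ((-1)·(1.8) + (1)·(1.8) + (-4)·(-3.2) + (1)·(1.8) + (3)·(-2.2)) / 4 = 8/4 = 2
  S[Y,Y] = ((1.8)·(1.8) + (1.8)·(1.8) + (-3.2)·(-3.2) + (1.8)·(1.8) + (-2.2)·(-2.2)) / 4 = 24.8/4 = 6.2

S is symmetric (S[j,i] = S[i,j]). Assembling:

S = [[7, 2],
 [2, 6.2]]


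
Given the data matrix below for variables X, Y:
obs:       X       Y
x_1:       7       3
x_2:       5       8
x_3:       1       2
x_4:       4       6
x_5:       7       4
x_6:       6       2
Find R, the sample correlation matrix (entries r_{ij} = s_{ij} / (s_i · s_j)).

Step 1 — column means:
  mean(X) = (7 + 5 + 1 + 4 + 7 + 6) / 6 = 30/6 = 5
  mean(Y) = (3 + 8 + 2 + 6 + 4 + 2) / 6 = 25/6 = 4.1667

Step 2 — sample variances and covariances s[i,j] = (1/(n-1)) · Σ_k (x_{k,i} - mean_i) · (x_{k,j} - mean_j), with n-1 = 5:
  s[X,X] = ((2)·(2) + (0)·(0) + (-4)·(-4) + (-1)·(-1) + (2)·(2) + (1)·(1)) / 5 = 26/5 = 5.2
  s[X,Y] = ((2)·(-1.1667) + (0)·(3.8333) + (-4)·(-2.1667) + (-1)·(1.8333) + (2)·(-0.1667) + (1)·(-2.1667)) / 5 = 2/5 = 0.4
  s[Y,Y] = ((-1.1667)·(-1.1667) + (3.8333)·(3.8333) + (-2.1667)·(-2.1667) + (1.8333)·(1.8333) + (-0.1667)·(-0.1667) + (-2.1667)·(-2.1667)) / 5 = 28.8333/5 = 5.7667
  Sample standard deviations s_i = √(s[i,i]):
  s(X) = √(5.2) = 2.2804
  s(Y) = √(5.7667) = 2.4014

Step 3 — r_{ij} = s_{ij} / (s_i · s_j):
  r[X,X] = 1 (diagonal).
  r[X,Y] = 0.4 / (2.2804 · 2.4014) = 0.4 / 5.476 = 0.073
  r[Y,Y] = 1 (diagonal).

R is symmetric with unit diagonal. Assembling:

R = [[1, 0.073],
 [0.073, 1]]


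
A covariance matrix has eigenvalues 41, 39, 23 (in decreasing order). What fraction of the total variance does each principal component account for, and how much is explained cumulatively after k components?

Step 1 — total variance = trace(Sigma) = Σ λ_i = 41 + 39 + 23 = 103.

Step 2 — fraction explained by component i = λ_i / Σ λ:
  PC1: 41/103 = 0.3981
  PC2: 39/103 = 0.3786
  PC3: 23/103 = 0.2233

Step 3 — cumulative fraction after k components = (λ_1 + ... + λ_k) / Σ λ:
  k = 1: 41/103 = 0.3981
  k = 2: (41 + 39)/103 = 80/103 = 0.7767
  k = 3: (41 + 39 + 23)/103 = 103/103 = 1

Summary (fraction, with percent):

explained: PC1 0.3981 (39.81%), PC2 0.3786 (37.86%), PC3 0.2233 (22.33%);  cumulative: 0.3981, 0.7767, 1


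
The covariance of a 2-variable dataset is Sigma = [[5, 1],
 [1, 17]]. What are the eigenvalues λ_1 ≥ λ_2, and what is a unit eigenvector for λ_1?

Step 1 — characteristic polynomial of 2×2 Sigma:
  det(Sigma - λI) = λ² - trace · λ + det = 0.
  trace = 5 + 17 = 22, det = 5·17 - (1)² = 84.
Step 2 — discriminant:
  Δ = trace² - 4·det = 484 - 336 = 148.
Step 3 — eigenvalues:
  λ = (trace ± √Δ)/2 = (22 ± 12.1655)/2,
  λ_1 = 17.0828,  λ_2 = 4.9172.

Step 4 — unit eigenvector for λ_1: solve (Sigma - λ_1 I)v = 0. First row:
  (5 - 17.0828)·v_x + (1)·v_y = 0, i.e. (-12.0828)·v_x + (1)·v_y = 0,
  so v ∝ (b, λ_1 - a) = (1, 12.0828) = u.
  ||u|| = √((1)² + (12.0828)²) = √(146.9932) ≈ 12.1241,
  v_1 = u/||u|| ≈ (0.0825, 0.9966) (||v_1|| = 1).

λ_1 = 17.0828,  λ_2 = 4.9172;  v_1 ≈ (0.0825, 0.9966)


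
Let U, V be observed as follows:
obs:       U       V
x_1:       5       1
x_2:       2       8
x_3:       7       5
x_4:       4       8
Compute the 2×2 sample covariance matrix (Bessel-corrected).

Step 1 — column means:
  mean(U) = (5 + 2 + 7 + 4) / 4 = 18/4 = 4.5
  mean(V) = (1 + 8 + 5 + 8) / 4 = 22/4 = 5.5

Step 2 — sample covariance S[i,j] = (1/(n-1)) · Σ_k (x_{k,i} - mean_i) · (x_{k,j} - mean_j), with n-1 = 3.
  S[U,U] = ((0.5)·(0.5) + (-2.5)·(-2.5) + (2.5)·(2.5) + (-0.5)·(-0.5)) / 3 = 13/3 = 4.3333
  S[U,V] = ((0.5)·(-4.5) + (-2.5)·(2.5) + (2.5)·(-0.5) + (-0.5)·(2.5)) / 3 = -11/3 = -3.6667
  S[V,V] = ((-4.5)·(-4.5) + (2.5)·(2.5) + (-0.5)·(-0.5) + (2.5)·(2.5)) / 3 = 33/3 = 11

S is symmetric (S[j,i] = S[i,j]). Assembling:

S = [[4.3333, -3.6667],
 [-3.6667, 11]]


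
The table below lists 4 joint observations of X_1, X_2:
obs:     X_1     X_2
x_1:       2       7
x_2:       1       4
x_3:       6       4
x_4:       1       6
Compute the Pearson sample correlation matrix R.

Step 1 — column means:
  mean(X_1) = (2 + 1 + 6 + 1) / 4 = 10/4 = 2.5
  mean(X_2) = (7 + 4 + 4 + 6) / 4 = 21/4 = 5.25

Step 2 — sample variances and covariances s[i,j] = (1/(n-1)) · Σ_k (x_{k,i} - mean_i) · (x_{k,j} - mean_j), with n-1 = 3:
  s[X_1,X_1] = ((-0.5)·(-0.5) + (-1.5)·(-1.5) + (3.5)·(3.5) + (-1.5)·(-1.5)) / 3 = 17/3 = 5.6667
  s[X_1,X_2] = ((-0.5)·(1.75) + (-1.5)·(-1.25) + (3.5)·(-1.25) + (-1.5)·(0.75)) / 3 = -4.5/3 = -1.5
  s[X_2,X_2] = ((1.75)·(1.75) + (-1.25)·(-1.25) + (-1.25)·(-1.25) + (0.75)·(0.75)) / 3 = 6.75/3 = 2.25
  Sample standard deviations s_i = √(s[i,i]):
  s(X_1) = √(5.6667) = 2.3805
  s(X_2) = √(2.25) = 1.5

Step 3 — r_{ij} = s_{ij} / (s_i · s_j):
  r[X_1,X_1] = 1 (diagonal).
  r[X_1,X_2] = -1.5 / (2.3805 · 1.5) = -1.5 / 3.5707 = -0.4201
  r[X_2,X_2] = 1 (diagonal).

R is symmetric with unit diagonal. Assembling:

R = [[1, -0.4201],
 [-0.4201, 1]]


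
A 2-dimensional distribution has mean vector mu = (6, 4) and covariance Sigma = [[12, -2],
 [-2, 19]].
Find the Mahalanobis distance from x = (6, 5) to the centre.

Step 1 — centre the observation: (x - mu) = (0, 1).

Step 2 — invert Sigma. det(Sigma) = 12·19 - (-2)² = 224.
  Sigma^{-1} = (1/det) · [[d, -b], [-b, a]] = [[0.0848, 0.0089],
 [0.0089, 0.0536]].

Step 3 — form the quadratic (x - mu)^T · Sigma^{-1} · (x - mu):
  Sigma^{-1} · (x - mu) = (0.0089, 0.0536).
  (x - mu)^T · [Sigma^{-1} · (x - mu)] = (0)·(0.0089) + (1)·(0.0536) = 0.0536.

Step 4 — take square root: d = √(0.0536) ≈ 0.2315.

d(x, mu) = √(0.0536) ≈ 0.2315


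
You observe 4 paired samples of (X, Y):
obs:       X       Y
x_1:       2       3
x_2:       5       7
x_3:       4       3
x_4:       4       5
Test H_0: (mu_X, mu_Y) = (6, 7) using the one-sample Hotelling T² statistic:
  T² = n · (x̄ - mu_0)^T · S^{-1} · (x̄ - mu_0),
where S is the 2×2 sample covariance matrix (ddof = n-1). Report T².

Step 1 — sample mean vector:
  mean(X) = (2 + 5 + 4 + 4) / 4 = 15/4 = 3.75
  mean(Y) = (3 + 7 + 3 + 5) / 4 = 18/4 = 4.5
  x̄ = (3.75, 4.5),  deviation x̄ - mu_0 = (3.75, 4.5) - (6, 7) = (-2.25, -2.5).

Step 2 — sample covariance matrix, S[i,j] = (1/(n-1)) · Σ_k (x_{k,i} - mean_i) · (x_{k,j} - mean_j), divisor n-1 = 3:
  S[X,X] = ((-1.75)·(-1.75) + (1.25)·(1.25) + (0.25)·(0.25) + (0.25)·(0.25)) / 3 = 4.75/3 = 1.5833
  S[X,Y] = ((-1.75)·(-1.5) + (1.25)·(2.5) + (0.25)·(-1.5) + (0.25)·(0.5)) / 3 = 5.5/3 = 1.8333
  S[Y,Y] = ((-1.5)·(-1.5) + (2.5)·(2.5) + (-1.5)·(-1.5) + (0.5)·(0.5)) / 3 = 11/3 = 3.6667
  S = [[1.5833, 1.8333],
 [1.8333, 3.6667]].

Step 3 — invert S. det(S) = 1.5833·3.6667 - (1.8333)² = 2.4444.
  S^{-1} = (1/det) · [[d, -b], [-b, a]] = [[1.5, -0.75],
 [-0.75, 0.6477]].

Step 4 — quadratic form (x̄ - mu_0)^T · S^{-1} · (x̄ - mu_0):
  S^{-1} · (x̄ - mu_0) = (-1.5, 0.0682),
  (x̄ - mu_0)^T · [...] = (-2.25)·(-1.5) + (-2.5)·(0.0682) = 3.2045.

Step 5 — scale by n: T² = 4 · 3.2045 = 12.8182.

T² ≈ 12.8182


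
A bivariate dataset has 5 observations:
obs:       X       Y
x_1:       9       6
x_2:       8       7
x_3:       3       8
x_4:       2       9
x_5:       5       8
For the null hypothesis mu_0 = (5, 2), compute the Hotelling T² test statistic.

Step 1 — sample mean vector:
  mean(X) = (9 + 8 + 3 + 2 + 5) / 5 = 27/5 = 5.4
  mean(Y) = (6 + 7 + 8 + 9 + 8) / 5 = 38/5 = 7.6
  x̄ = (5.4, 7.6),  deviation x̄ - mu_0 = (5.4, 7.6) - (5, 2) = (0.4, 5.6).

Step 2 — sample covariance matrix, S[i,j] = (1/(n-1)) · Σ_k (x_{k,i} - mean_i) · (x_{k,j} - mean_j), divisor n-1 = 4:
  S[X,X] = ((3.6)·(3.6) + (2.6)·(2.6) + (-2.4)·(-2.4) + (-3.4)·(-3.4) + (-0.4)·(-0.4)) / 4 = 37.2/4 = 9.3
  S[X,Y] = ((3.6)·(-1.6) + (2.6)·(-0.6) + (-2.4)·(0.4) + (-3.4)·(1.4) + (-0.4)·(0.4)) / 4 = -13.2/4 = -3.3
  S[Y,Y] = ((-1.6)·(-1.6) + (-0.6)·(-0.6) + (0.4)·(0.4) + (1.4)·(1.4) + (0.4)·(0.4)) / 4 = 5.2/4 = 1.3
  S = [[9.3, -3.3],
 [-3.3, 1.3]].

Step 3 — invert S. det(S) = 9.3·1.3 - (-3.3)² = 1.2.
  S^{-1} = (1/det) · [[d, -b], [-b, a]] = [[1.0833, 2.75],
 [2.75, 7.75]].

Step 4 — quadratic form (x̄ - mu_0)^T · S^{-1} · (x̄ - mu_0):
  S^{-1} · (x̄ - mu_0) = (15.8333, 44.5),
  (x̄ - mu_0)^T · [...] = (0.4)·(15.8333) + (5.6)·(44.5) = 255.5333.

Step 5 — scale by n: T² = 5 · 255.5333 = 1277.6667.

T² ≈ 1277.6667


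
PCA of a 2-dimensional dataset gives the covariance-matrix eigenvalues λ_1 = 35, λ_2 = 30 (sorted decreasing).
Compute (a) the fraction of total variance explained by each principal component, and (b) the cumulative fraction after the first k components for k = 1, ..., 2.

Step 1 — total variance = trace(Sigma) = Σ λ_i = 35 + 30 = 65.

Step 2 — fraction explained by component i = λ_i / Σ λ:
  PC1: 35/65 = 0.5385
  PC2: 30/65 = 0.4615

Step 3 — cumulative fraction after k components = (λ_1 + ... + λ_k) / Σ λ:
  k = 1: 35/65 = 0.5385
  k = 2: (35 + 30)/65 = 65/65 = 1

Summary (fraction, with percent):

explained: PC1 0.5385 (53.85%), PC2 0.4615 (46.15%);  cumulative: 0.5385, 1


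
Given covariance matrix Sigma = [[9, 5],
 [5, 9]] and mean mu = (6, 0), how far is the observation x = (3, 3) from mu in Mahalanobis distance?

Step 1 — centre the observation: (x - mu) = (-3, 3).

Step 2 — invert Sigma. det(Sigma) = 9·9 - (5)² = 56.
  Sigma^{-1} = (1/det) · [[d, -b], [-b, a]] = [[0.1607, -0.0893],
 [-0.0893, 0.1607]].

Step 3 — form the quadratic (x - mu)^T · Sigma^{-1} · (x - mu):
  Sigma^{-1} · (x - mu) = (-0.75, 0.75).
  (x - mu)^T · [Sigma^{-1} · (x - mu)] = (-3)·(-0.75) + (3)·(0.75) = 4.5.

Step 4 — take square root: d = √(4.5) ≈ 2.1213.

d(x, mu) = √(4.5) ≈ 2.1213


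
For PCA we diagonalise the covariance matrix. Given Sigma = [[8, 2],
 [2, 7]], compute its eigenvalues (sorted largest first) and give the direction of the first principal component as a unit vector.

Step 1 — characteristic polynomial of 2×2 Sigma:
  det(Sigma - λI) = λ² - trace · λ + det = 0.
  trace = 8 + 7 = 15, det = 8·7 - (2)² = 52.
Step 2 — discriminant:
  Δ = trace² - 4·det = 225 - 208 = 17.
Step 3 — eigenvalues:
  λ = (trace ± √Δ)/2 = (15 ± 4.1231)/2,
  λ_1 = 9.5616,  λ_2 = 5.4384.

Step 4 — unit eigenvector for λ_1: solve (Sigma - λ_1 I)v = 0. First row:
  (8 - 9.5616)·v_x + (2)·v_y = 0, i.e. (-1.5616)·v_x + (2)·v_y = 0,
  so v ∝ (b, λ_1 - a) = (2, 1.5616) = u.
  ||u|| = √((2)² + (1.5616)²) = √(6.4384) ≈ 2.5374,
  v_1 = u/||u|| ≈ (0.7882, 0.6154) (||v_1|| = 1).

λ_1 = 9.5616,  λ_2 = 5.4384;  v_1 ≈ (0.7882, 0.6154)


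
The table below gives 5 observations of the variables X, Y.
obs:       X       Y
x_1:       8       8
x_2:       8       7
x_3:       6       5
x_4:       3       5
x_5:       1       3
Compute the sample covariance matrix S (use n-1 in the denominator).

Step 1 — column means:
  mean(X) = (8 + 8 + 6 + 3 + 1) / 5 = 26/5 = 5.2
  mean(Y) = (8 + 7 + 5 + 5 + 3) / 5 = 28/5 = 5.6

Step 2 — sample covariance S[i,j] = (1/(n-1)) · Σ_k (x_{k,i} - mean_i) · (x_{k,j} - mean_j), with n-1 = 4.
  S[X,X] = ((2.8)·(2.8) + (2.8)·(2.8) + (0.8)·(0.8) + (-2.2)·(-2.2) + (-4.2)·(-4.2)) / 4 = 38.8/4 = 9.7
  S[X,Y] = ((2.8)·(2.4) + (2.8)·(1.4) + (0.8)·(-0.6) + (-2.2)·(-0.6) + (-4.2)·(-2.6)) / 4 = 22.4/4 = 5.6
  S[Y,Y] = ((2.4)·(2.4) + (1.4)·(1.4) + (-0.6)·(-0.6) + (-0.6)·(-0.6) + (-2.6)·(-2.6)) / 4 = 15.2/4 = 3.8

S is symmetric (S[j,i] = S[i,j]). Assembling:

S = [[9.7, 5.6],
 [5.6, 3.8]]


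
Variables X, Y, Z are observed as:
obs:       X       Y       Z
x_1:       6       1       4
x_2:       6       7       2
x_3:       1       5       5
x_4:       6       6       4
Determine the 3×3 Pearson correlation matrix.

Step 1 — column means:
  mean(X) = (6 + 6 + 1 + 6) / 4 = 19/4 = 4.75
  mean(Y) = (1 + 7 + 5 + 6) / 4 = 19/4 = 4.75
  mean(Z) = (4 + 2 + 5 + 4) / 4 = 15/4 = 3.75

Step 2 — sample variances and covariances s[i,j] = (1/(n-1)) · Σ_k (x_{k,i} - mean_i) · (x_{k,j} - mean_j), with n-1 = 3:
  s[X,X] = ((1.25)·(1.25) + (1.25)·(1.25) + (-3.75)·(-3.75) + (1.25)·(1.25)) / 3 = 18.75/3 = 6.25
  s[X,Y] = ((1.25)·(-3.75) + (1.25)·(2.25) + (-3.75)·(0.25) + (1.25)·(1.25)) / 3 = -1.25/3 = -0.4167
  s[X,Z] = ((1.25)·(0.25) + (1.25)·(-1.75) + (-3.75)·(1.25) + (1.25)·(0.25)) / 3 = -6.25/3 = -2.0833
  s[Y,Y] = ((-3.75)·(-3.75) + (2.25)·(2.25) + (0.25)·(0.25) + (1.25)·(1.25)) / 3 = 20.75/3 = 6.9167
  s[Y,Z] = ((-3.75)·(0.25) + (2.25)·(-1.75) + (0.25)·(1.25) + (1.25)·(0.25)) / 3 = -4.25/3 = -1.4167
  s[Z,Z] = ((0.25)·(0.25) + (-1.75)·(-1.75) + (1.25)·(1.25) + (0.25)·(0.25)) / 3 = 4.75/3 = 1.5833
  Sample standard deviations s_i = √(s[i,i]):
  s(X) = √(6.25) = 2.5
  s(Y) = √(6.9167) = 2.63
  s(Z) = √(1.5833) = 1.2583

Step 3 — r_{ij} = s_{ij} / (s_i · s_j):
  r[X,X] = 1 (diagonal).
  r[X,Y] = -0.4167 / (2.5 · 2.63) = -0.4167 / 6.5749 = -0.0634
  r[X,Z] = -2.0833 / (2.5 · 1.2583) = -2.0833 / 3.1458 = -0.6623
  r[Y,Y] = 1 (diagonal).
  r[Y,Z] = -1.4167 / (2.63 · 1.2583) = -1.4167 / 3.3093 = -0.4281
  r[Z,Z] = 1 (diagonal).

R is symmetric with unit diagonal. Assembling:

R = [[1, -0.0634, -0.6623],
 [-0.0634, 1, -0.4281],
 [-0.6623, -0.4281, 1]]


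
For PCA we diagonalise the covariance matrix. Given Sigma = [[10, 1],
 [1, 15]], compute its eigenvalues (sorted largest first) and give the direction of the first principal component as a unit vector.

Step 1 — characteristic polynomial of 2×2 Sigma:
  det(Sigma - λI) = λ² - trace · λ + det = 0.
  trace = 10 + 15 = 25, det = 10·15 - (1)² = 149.
Step 2 — discriminant:
  Δ = trace² - 4·det = 625 - 596 = 29.
Step 3 — eigenvalues:
  λ = (trace ± √Δ)/2 = (25 ± 5.3852)/2,
  λ_1 = 15.1926,  λ_2 = 9.8074.

Step 4 — unit eigenvector for λ_1: solve (Sigma - λ_1 I)v = 0. First row:
  (10 - 15.1926)·v_x + (1)·v_y = 0, i.e. (-5.1926)·v_x + (1)·v_y = 0,
  so v ∝ (b, λ_1 - a) = (1, 5.1926) = u.
  ||u|| = √((1)² + (5.1926)²) = √(27.9629) ≈ 5.288,
  v_1 = u/||u|| ≈ (0.1891, 0.982) (||v_1|| = 1).

λ_1 = 15.1926,  λ_2 = 9.8074;  v_1 ≈ (0.1891, 0.982)


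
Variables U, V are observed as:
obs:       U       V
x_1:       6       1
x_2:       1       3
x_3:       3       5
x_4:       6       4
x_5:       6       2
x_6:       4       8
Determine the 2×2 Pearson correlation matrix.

Step 1 — column means:
  mean(U) = (6 + 1 + 3 + 6 + 6 + 4) / 6 = 26/6 = 4.3333
  mean(V) = (1 + 3 + 5 + 4 + 2 + 8) / 6 = 23/6 = 3.8333

Step 2 — sample variances and covariances s[i,j] = (1/(n-1)) · Σ_k (x_{k,i} - mean_i) · (x_{k,j} - mean_j), with n-1 = 5:
  s[U,U] = ((1.6667)·(1.6667) + (-3.3333)·(-3.3333) + (-1.3333)·(-1.3333) + (1.6667)·(1.6667) + (1.6667)·(1.6667) + (-0.3333)·(-0.3333)) / 5 = 21.3333/5 = 4.2667
  s[U,V] = ((1.6667)·(-2.8333) + (-3.3333)·(-0.8333) + (-1.3333)·(1.1667) + (1.6667)·(0.1667) + (1.6667)·(-1.8333) + (-0.3333)·(4.1667)) / 5 = -7.6667/5 = -1.5333
  s[V,V] = ((-2.8333)·(-2.8333) + (-0.8333)·(-0.8333) + (1.1667)·(1.1667) + (0.1667)·(0.1667) + (-1.8333)·(-1.8333) + (4.1667)·(4.1667)) / 5 = 30.8333/5 = 6.1667
  Sample standard deviations s_i = √(s[i,i]):
  s(U) = √(4.2667) = 2.0656
  s(V) = √(6.1667) = 2.4833

Step 3 — r_{ij} = s_{ij} / (s_i · s_j):
  r[U,U] = 1 (diagonal).
  r[U,V] = -1.5333 / (2.0656 · 2.4833) = -1.5333 / 5.1294 = -0.2989
  r[V,V] = 1 (diagonal).

R is symmetric with unit diagonal. Assembling:

R = [[1, -0.2989],
 [-0.2989, 1]]


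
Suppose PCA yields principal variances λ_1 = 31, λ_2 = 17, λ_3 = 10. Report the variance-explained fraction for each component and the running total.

Step 1 — total variance = trace(Sigma) = Σ λ_i = 31 + 17 + 10 = 58.

Step 2 — fraction explained by component i = λ_i / Σ λ:
  PC1: 31/58 = 0.5345
  PC2: 17/58 = 0.2931
  PC3: 10/58 = 0.1724

Step 3 — cumulative fraction after k components = (λ_1 + ... + λ_k) / Σ λ:
  k = 1: 31/58 = 0.5345
  k = 2: (31 + 17)/58 = 48/58 = 0.8276
  k = 3: (31 + 17 + 10)/58 = 58/58 = 1

Summary (fraction, with percent):

explained: PC1 0.5345 (53.45%), PC2 0.2931 (29.31%), PC3 0.1724 (17.24%);  cumulative: 0.5345, 0.8276, 1


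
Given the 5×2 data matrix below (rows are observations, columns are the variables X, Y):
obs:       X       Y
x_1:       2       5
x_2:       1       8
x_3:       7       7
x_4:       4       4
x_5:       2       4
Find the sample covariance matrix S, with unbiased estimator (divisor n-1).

Step 1 — column means:
  mean(X) = (2 + 1 + 7 + 4 + 2) / 5 = 16/5 = 3.2
  mean(Y) = (5 + 8 + 7 + 4 + 4) / 5 = 28/5 = 5.6

Step 2 — sample covariance S[i,j] = (1/(n-1)) · Σ_k (x_{k,i} - mean_i) · (x_{k,j} - mean_j), with n-1 = 4.
  S[X,X] = ((-1.2)·(-1.2) + (-2.2)·(-2.2) + (3.8)·(3.8) + (0.8)·(0.8) + (-1.2)·(-1.2)) / 4 = 22.8/4 = 5.7
  S[X,Y] = ((-1.2)·(-0.6) + (-2.2)·(2.4) + (3.8)·(1.4) + (0.8)·(-1.6) + (-1.2)·(-1.6)) / 4 = 1.4/4 = 0.35
  S[Y,Y] = ((-0.6)·(-0.6) + (2.4)·(2.4) + (1.4)·(1.4) + (-1.6)·(-1.6) + (-1.6)·(-1.6)) / 4 = 13.2/4 = 3.3

S is symmetric (S[j,i] = S[i,j]). Assembling:

S = [[5.7, 0.35],
 [0.35, 3.3]]


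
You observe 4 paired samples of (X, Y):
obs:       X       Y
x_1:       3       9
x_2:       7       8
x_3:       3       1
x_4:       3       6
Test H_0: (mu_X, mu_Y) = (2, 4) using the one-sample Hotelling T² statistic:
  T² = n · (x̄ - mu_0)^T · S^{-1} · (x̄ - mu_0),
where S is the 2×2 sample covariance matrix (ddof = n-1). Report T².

Step 1 — sample mean vector:
  mean(X) = (3 + 7 + 3 + 3) / 4 = 16/4 = 4
  mean(Y) = (9 + 8 + 1 + 6) / 4 = 24/4 = 6
  x̄ = (4, 6),  deviation x̄ - mu_0 = (4, 6) - (2, 4) = (2, 2).

Step 2 — sample covariance matrix, S[i,j] = (1/(n-1)) · Σ_k (x_{k,i} - mean_i) · (x_{k,j} - mean_j), divisor n-1 = 3:
  S[X,X] = ((-1)·(-1) + (3)·(3) + (-1)·(-1) + (-1)·(-1)) / 3 = 12/3 = 4
  S[X,Y] = ((-1)·(3) + (3)·(2) + (-1)·(-5) + (-1)·(0)) / 3 = 8/3 = 2.6667
  S[Y,Y] = ((3)·(3) + (2)·(2) + (-5)·(-5) + (0)·(0)) / 3 = 38/3 = 12.6667
  S = [[4, 2.6667],
 [2.6667, 12.6667]].

Step 3 — invert S. det(S) = 4·12.6667 - (2.6667)² = 43.5556.
  S^{-1} = (1/det) · [[d, -b], [-b, a]] = [[0.2908, -0.0612],
 [-0.0612, 0.0918]].

Step 4 — quadratic form (x̄ - mu_0)^T · S^{-1} · (x̄ - mu_0):
  S^{-1} · (x̄ - mu_0) = (0.4592, 0.0612),
  (x̄ - mu_0)^T · [...] = (2)·(0.4592) + (2)·(0.0612) = 1.0408.

Step 5 — scale by n: T² = 4 · 1.0408 = 4.1633.

T² ≈ 4.1633


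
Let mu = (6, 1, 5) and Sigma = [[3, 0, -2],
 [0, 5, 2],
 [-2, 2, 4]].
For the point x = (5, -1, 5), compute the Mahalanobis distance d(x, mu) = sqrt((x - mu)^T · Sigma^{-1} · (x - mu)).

Step 1 — centre the observation: (x - mu) = (-1, -2, 0).

Step 2 — invert Sigma (cofactor / det for 3×3, or solve directly):
  Sigma^{-1} = [[0.5714, -0.1429, 0.3571],
 [-0.1429, 0.2857, -0.2143],
 [0.3571, -0.2143, 0.5357]].

Step 3 — form the quadratic (x - mu)^T · Sigma^{-1} · (x - mu):
  Sigma^{-1} · (x - mu) = (-0.2857, -0.4286, 0.0714).
  (x - mu)^T · [Sigma^{-1} · (x - mu)] = (-1)·(-0.2857) + (-2)·(-0.4286) + (0)·(0.0714) = 1.1429.

Step 4 — take square root: d = √(1.1429) ≈ 1.069.

d(x, mu) = √(1.1429) ≈ 1.069


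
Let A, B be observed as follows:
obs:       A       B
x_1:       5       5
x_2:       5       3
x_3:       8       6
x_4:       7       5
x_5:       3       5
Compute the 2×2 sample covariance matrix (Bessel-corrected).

Step 1 — column means:
  mean(A) = (5 + 5 + 8 + 7 + 3) / 5 = 28/5 = 5.6
  mean(B) = (5 + 3 + 6 + 5 + 5) / 5 = 24/5 = 4.8

Step 2 — sample covariance S[i,j] = (1/(n-1)) · Σ_k (x_{k,i} - mean_i) · (x_{k,j} - mean_j), with n-1 = 4.
  S[A,A] = ((-0.6)·(-0.6) + (-0.6)·(-0.6) + (2.4)·(2.4) + (1.4)·(1.4) + (-2.6)·(-2.6)) / 4 = 15.2/4 = 3.8
  S[A,B] = ((-0.6)·(0.2) + (-0.6)·(-1.8) + (2.4)·(1.2) + (1.4)·(0.2) + (-2.6)·(0.2)) / 4 = 3.6/4 = 0.9
  S[B,B] = ((0.2)·(0.2) + (-1.8)·(-1.8) + (1.2)·(1.2) + (0.2)·(0.2) + (0.2)·(0.2)) / 4 = 4.8/4 = 1.2

S is symmetric (S[j,i] = S[i,j]). Assembling:

S = [[3.8, 0.9],
 [0.9, 1.2]]


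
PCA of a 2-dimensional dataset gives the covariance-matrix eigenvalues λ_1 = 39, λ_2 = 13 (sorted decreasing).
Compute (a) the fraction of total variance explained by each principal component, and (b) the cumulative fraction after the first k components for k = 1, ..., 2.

Step 1 — total variance = trace(Sigma) = Σ λ_i = 39 + 13 = 52.

Step 2 — fraction explained by component i = λ_i / Σ λ:
  PC1: 39/52 = 0.75
  PC2: 13/52 = 0.25

Step 3 — cumulative fraction after k components = (λ_1 + ... + λ_k) / Σ λ:
  k = 1: 39/52 = 0.75
  k = 2: (39 + 13)/52 = 52/52 = 1

Summary (fraction, with percent):

explained: PC1 0.75 (75%), PC2 0.25 (25%);  cumulative: 0.75, 1


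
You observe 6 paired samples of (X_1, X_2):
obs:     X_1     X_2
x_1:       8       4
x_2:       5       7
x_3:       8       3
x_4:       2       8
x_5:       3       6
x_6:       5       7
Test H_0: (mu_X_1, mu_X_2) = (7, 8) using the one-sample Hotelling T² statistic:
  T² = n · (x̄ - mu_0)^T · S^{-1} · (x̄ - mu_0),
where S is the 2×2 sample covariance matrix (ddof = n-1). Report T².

Step 1 — sample mean vector:
  mean(X_1) = (8 + 5 + 8 + 2 + 3 + 5) / 6 = 31/6 = 5.1667
  mean(X_2) = (4 + 7 + 3 + 8 + 6 + 7) / 6 = 35/6 = 5.8333
  x̄ = (5.1667, 5.8333),  deviation x̄ - mu_0 = (5.1667, 5.8333) - (7, 8) = (-1.8333, -2.1667).

Step 2 — sample covariance matrix, S[i,j] = (1/(n-1)) · Σ_k (x_{k,i} - mean_i) · (x_{k,j} - mean_j), divisor n-1 = 5:
  S[X_1,X_1] = ((2.8333)·(2.8333) + (-0.1667)·(-0.1667) + (2.8333)·(2.8333) + (-3.1667)·(-3.1667) + (-2.1667)·(-2.1667) + (-0.1667)·(-0.1667)) / 5 = 30.8333/5 = 6.1667
  S[X_1,X_2] = ((2.8333)·(-1.8333) + (-0.1667)·(1.1667) + (2.8333)·(-2.8333) + (-3.1667)·(2.1667) + (-2.1667)·(0.1667) + (-0.1667)·(1.1667)) / 5 = -20.8333/5 = -4.1667
  S[X_2,X_2] = ((-1.8333)·(-1.8333) + (1.1667)·(1.1667) + (-2.8333)·(-2.8333) + (2.1667)·(2.1667) + (0.1667)·(0.1667) + (1.1667)·(1.1667)) / 5 = 18.8333/5 = 3.7667
  S = [[6.1667, -4.1667],
 [-4.1667, 3.7667]].

Step 3 — invert S. det(S) = 6.1667·3.7667 - (-4.1667)² = 5.8667.
  S^{-1} = (1/det) · [[d, -b], [-b, a]] = [[0.642, 0.7102],
 [0.7102, 1.0511]].

Step 4 — quadratic form (x̄ - mu_0)^T · S^{-1} · (x̄ - mu_0):
  S^{-1} · (x̄ - mu_0) = (-2.7159, -3.5795),
  (x̄ - mu_0)^T · [...] = (-1.8333)·(-2.7159) + (-2.1667)·(-3.5795) = 12.7348.

Step 5 — scale by n: T² = 6 · 12.7348 = 76.4091.

T² ≈ 76.4091


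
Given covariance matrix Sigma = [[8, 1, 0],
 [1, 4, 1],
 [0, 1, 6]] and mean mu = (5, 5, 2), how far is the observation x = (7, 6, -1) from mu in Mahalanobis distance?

Step 1 — centre the observation: (x - mu) = (2, 1, -3).

Step 2 — invert Sigma (cofactor / det for 3×3, or solve directly):
  Sigma^{-1} = [[0.1292, -0.0337, 0.0056],
 [-0.0337, 0.2697, -0.0449],
 [0.0056, -0.0449, 0.1742]].

Step 3 — form the quadratic (x - mu)^T · Sigma^{-1} · (x - mu):
  Sigma^{-1} · (x - mu) = (0.2079, 0.3371, -0.5562).
  (x - mu)^T · [Sigma^{-1} · (x - mu)] = (2)·(0.2079) + (1)·(0.3371) + (-3)·(-0.5562) = 2.4213.

Step 4 — take square root: d = √(2.4213) ≈ 1.5561.

d(x, mu) = √(2.4213) ≈ 1.5561


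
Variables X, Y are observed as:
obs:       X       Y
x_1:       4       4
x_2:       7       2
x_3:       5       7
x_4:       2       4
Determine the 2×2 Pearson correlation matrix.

Step 1 — column means:
  mean(X) = (4 + 7 + 5 + 2) / 4 = 18/4 = 4.5
  mean(Y) = (4 + 2 + 7 + 4) / 4 = 17/4 = 4.25

Step 2 — sample variances and covariances s[i,j] = (1/(n-1)) · Σ_k (x_{k,i} - mean_i) · (x_{k,j} - mean_j), with n-1 = 3:
  s[X,X] = ((-0.5)·(-0.5) + (2.5)·(2.5) + (0.5)·(0.5) + (-2.5)·(-2.5)) / 3 = 13/3 = 4.3333
  s[X,Y] = ((-0.5)·(-0.25) + (2.5)·(-2.25) + (0.5)·(2.75) + (-2.5)·(-0.25)) / 3 = -3.5/3 = -1.1667
  s[Y,Y] = ((-0.25)·(-0.25) + (-2.25)·(-2.25) + (2.75)·(2.75) + (-0.25)·(-0.25)) / 3 = 12.75/3 = 4.25
  Sample standard deviations s_i = √(s[i,i]):
  s(X) = √(4.3333) = 2.0817
  s(Y) = √(4.25) = 2.0616

Step 3 — r_{ij} = s_{ij} / (s_i · s_j):
  r[X,X] = 1 (diagonal).
  r[X,Y] = -1.1667 / (2.0817 · 2.0616) = -1.1667 / 4.2915 = -0.2719
  r[Y,Y] = 1 (diagonal).

R is symmetric with unit diagonal. Assembling:

R = [[1, -0.2719],
 [-0.2719, 1]]


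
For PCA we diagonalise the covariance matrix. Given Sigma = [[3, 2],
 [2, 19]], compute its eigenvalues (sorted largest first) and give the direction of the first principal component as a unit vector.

Step 1 — characteristic polynomial of 2×2 Sigma:
  det(Sigma - λI) = λ² - trace · λ + det = 0.
  trace = 3 + 19 = 22, det = 3·19 - (2)² = 53.
Step 2 — discriminant:
  Δ = trace² - 4·det = 484 - 212 = 272.
Step 3 — eigenvalues:
  λ = (trace ± √Δ)/2 = (22 ± 16.4924)/2,
  λ_1 = 19.2462,  λ_2 = 2.7538.

Step 4 — unit eigenvector for λ_1: solve (Sigma - λ_1 I)v = 0. First row:
  (3 - 19.2462)·v_x + (2)·v_y = 0, i.e. (-16.2462)·v_x + (2)·v_y = 0,
  so v ∝ (b, λ_1 - a) = (2, 16.2462) = u.
  ||u|| = √((2)² + (16.2462)²) = √(267.9394) ≈ 16.3689,
  v_1 = u/||u|| ≈ (0.1222, 0.9925) (||v_1|| = 1).

λ_1 = 19.2462,  λ_2 = 2.7538;  v_1 ≈ (0.1222, 0.9925)


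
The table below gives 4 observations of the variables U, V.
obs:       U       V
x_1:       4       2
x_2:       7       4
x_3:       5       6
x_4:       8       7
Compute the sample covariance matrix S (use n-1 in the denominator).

Step 1 — column means:
  mean(U) = (4 + 7 + 5 + 8) / 4 = 24/4 = 6
  mean(V) = (2 + 4 + 6 + 7) / 4 = 19/4 = 4.75

Step 2 — sample covariance S[i,j] = (1/(n-1)) · Σ_k (x_{k,i} - mean_i) · (x_{k,j} - mean_j), with n-1 = 3.
  S[U,U] = ((-2)·(-2) + (1)·(1) + (-1)·(-1) + (2)·(2)) / 3 = 10/3 = 3.3333
  S[U,V] = ((-2)·(-2.75) + (1)·(-0.75) + (-1)·(1.25) + (2)·(2.25)) / 3 = 8/3 = 2.6667
  S[V,V] = ((-2.75)·(-2.75) + (-0.75)·(-0.75) + (1.25)·(1.25) + (2.25)·(2.25)) / 3 = 14.75/3 = 4.9167

S is symmetric (S[j,i] = S[i,j]). Assembling:

S = [[3.3333, 2.6667],
 [2.6667, 4.9167]]


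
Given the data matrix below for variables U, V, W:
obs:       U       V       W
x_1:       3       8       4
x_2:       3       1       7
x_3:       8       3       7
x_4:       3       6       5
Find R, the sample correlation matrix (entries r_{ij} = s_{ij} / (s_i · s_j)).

Step 1 — column means:
  mean(U) = (3 + 3 + 8 + 3) / 4 = 17/4 = 4.25
  mean(V) = (8 + 1 + 3 + 6) / 4 = 18/4 = 4.5
  mean(W) = (4 + 7 + 7 + 5) / 4 = 23/4 = 5.75

Step 2 — sample variances and covariances s[i,j] = (1/(n-1)) · Σ_k (x_{k,i} - mean_i) · (x_{k,j} - mean_j), with n-1 = 3:
  s[U,U] = ((-1.25)·(-1.25) + (-1.25)·(-1.25) + (3.75)·(3.75) + (-1.25)·(-1.25)) / 3 = 18.75/3 = 6.25
  s[U,V] = ((-1.25)·(3.5) + (-1.25)·(-3.5) + (3.75)·(-1.5) + (-1.25)·(1.5)) / 3 = -7.5/3 = -2.5
  s[U,W] = ((-1.25)·(-1.75) + (-1.25)·(1.25) + (3.75)·(1.25) + (-1.25)·(-0.75)) / 3 = 6.25/3 = 2.0833
  s[V,V] = ((3.5)·(3.5) + (-3.5)·(-3.5) + (-1.5)·(-1.5) + (1.5)·(1.5)) / 3 = 29/3 = 9.6667
  s[V,W] = ((3.5)·(-1.75) + (-3.5)·(1.25) + (-1.5)·(1.25) + (1.5)·(-0.75)) / 3 = -13.5/3 = -4.5
  s[W,W] = ((-1.75)·(-1.75) + (1.25)·(1.25) + (1.25)·(1.25) + (-0.75)·(-0.75)) / 3 = 6.75/3 = 2.25
  Sample standard deviations s_i = √(s[i,i]):
  s(U) = √(6.25) = 2.5
  s(V) = √(9.6667) = 3.1091
  s(W) = √(2.25) = 1.5

Step 3 — r_{ij} = s_{ij} / (s_i · s_j):
  r[U,U] = 1 (diagonal).
  r[U,V] = -2.5 / (2.5 · 3.1091) = -2.5 / 7.7728 = -0.3216
  r[U,W] = 2.0833 / (2.5 · 1.5) = 2.0833 / 3.75 = 0.5556
  r[V,V] = 1 (diagonal).
  r[V,W] = -4.5 / (3.1091 · 1.5) = -4.5 / 4.6637 = -0.9649
  r[W,W] = 1 (diagonal).

R is symmetric with unit diagonal. Assembling:

R = [[1, -0.3216, 0.5556],
 [-0.3216, 1, -0.9649],
 [0.5556, -0.9649, 1]]
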